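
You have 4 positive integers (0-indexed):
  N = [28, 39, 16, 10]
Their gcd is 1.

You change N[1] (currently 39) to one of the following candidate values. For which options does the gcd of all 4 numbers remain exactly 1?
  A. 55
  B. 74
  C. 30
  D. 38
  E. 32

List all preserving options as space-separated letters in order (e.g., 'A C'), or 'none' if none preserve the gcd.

Answer: A

Derivation:
Old gcd = 1; gcd of others (without N[1]) = 2
New gcd for candidate v: gcd(2, v). Preserves old gcd iff gcd(2, v) = 1.
  Option A: v=55, gcd(2,55)=1 -> preserves
  Option B: v=74, gcd(2,74)=2 -> changes
  Option C: v=30, gcd(2,30)=2 -> changes
  Option D: v=38, gcd(2,38)=2 -> changes
  Option E: v=32, gcd(2,32)=2 -> changes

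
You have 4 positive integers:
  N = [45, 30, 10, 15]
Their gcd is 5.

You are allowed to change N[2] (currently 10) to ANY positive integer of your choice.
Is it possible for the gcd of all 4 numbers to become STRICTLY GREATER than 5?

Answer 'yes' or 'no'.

Current gcd = 5
gcd of all OTHER numbers (without N[2]=10): gcd([45, 30, 15]) = 15
The new gcd after any change is gcd(15, new_value).
This can be at most 15.
Since 15 > old gcd 5, the gcd CAN increase (e.g., set N[2] = 15).

Answer: yes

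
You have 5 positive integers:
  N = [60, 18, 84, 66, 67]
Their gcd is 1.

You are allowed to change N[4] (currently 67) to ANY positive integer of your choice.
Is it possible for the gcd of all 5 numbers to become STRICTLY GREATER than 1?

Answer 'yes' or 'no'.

Current gcd = 1
gcd of all OTHER numbers (without N[4]=67): gcd([60, 18, 84, 66]) = 6
The new gcd after any change is gcd(6, new_value).
This can be at most 6.
Since 6 > old gcd 1, the gcd CAN increase (e.g., set N[4] = 6).

Answer: yes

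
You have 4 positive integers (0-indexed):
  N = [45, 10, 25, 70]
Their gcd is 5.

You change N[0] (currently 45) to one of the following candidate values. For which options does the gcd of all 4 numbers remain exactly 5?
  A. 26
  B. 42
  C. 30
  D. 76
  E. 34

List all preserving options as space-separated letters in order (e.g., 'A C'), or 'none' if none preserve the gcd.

Answer: C

Derivation:
Old gcd = 5; gcd of others (without N[0]) = 5
New gcd for candidate v: gcd(5, v). Preserves old gcd iff gcd(5, v) = 5.
  Option A: v=26, gcd(5,26)=1 -> changes
  Option B: v=42, gcd(5,42)=1 -> changes
  Option C: v=30, gcd(5,30)=5 -> preserves
  Option D: v=76, gcd(5,76)=1 -> changes
  Option E: v=34, gcd(5,34)=1 -> changes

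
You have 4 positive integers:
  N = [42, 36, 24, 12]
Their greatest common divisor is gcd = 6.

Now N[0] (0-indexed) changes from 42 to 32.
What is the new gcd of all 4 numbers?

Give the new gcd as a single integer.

Answer: 4

Derivation:
Numbers: [42, 36, 24, 12], gcd = 6
Change: index 0, 42 -> 32
gcd of the OTHER numbers (without index 0): gcd([36, 24, 12]) = 12
New gcd = gcd(g_others, new_val) = gcd(12, 32) = 4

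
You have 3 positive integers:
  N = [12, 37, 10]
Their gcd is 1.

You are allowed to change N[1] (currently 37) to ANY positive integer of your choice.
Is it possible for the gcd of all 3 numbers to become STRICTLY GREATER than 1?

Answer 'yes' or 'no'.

Current gcd = 1
gcd of all OTHER numbers (without N[1]=37): gcd([12, 10]) = 2
The new gcd after any change is gcd(2, new_value).
This can be at most 2.
Since 2 > old gcd 1, the gcd CAN increase (e.g., set N[1] = 2).

Answer: yes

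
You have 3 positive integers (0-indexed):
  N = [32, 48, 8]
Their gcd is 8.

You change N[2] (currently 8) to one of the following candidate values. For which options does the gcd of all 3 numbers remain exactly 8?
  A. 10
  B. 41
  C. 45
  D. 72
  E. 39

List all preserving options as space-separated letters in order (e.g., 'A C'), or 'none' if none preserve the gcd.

Old gcd = 8; gcd of others (without N[2]) = 16
New gcd for candidate v: gcd(16, v). Preserves old gcd iff gcd(16, v) = 8.
  Option A: v=10, gcd(16,10)=2 -> changes
  Option B: v=41, gcd(16,41)=1 -> changes
  Option C: v=45, gcd(16,45)=1 -> changes
  Option D: v=72, gcd(16,72)=8 -> preserves
  Option E: v=39, gcd(16,39)=1 -> changes

Answer: D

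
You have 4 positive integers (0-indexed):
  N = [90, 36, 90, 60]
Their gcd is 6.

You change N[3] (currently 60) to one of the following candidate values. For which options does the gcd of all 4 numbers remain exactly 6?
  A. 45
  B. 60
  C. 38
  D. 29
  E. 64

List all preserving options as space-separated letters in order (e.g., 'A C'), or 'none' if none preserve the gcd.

Old gcd = 6; gcd of others (without N[3]) = 18
New gcd for candidate v: gcd(18, v). Preserves old gcd iff gcd(18, v) = 6.
  Option A: v=45, gcd(18,45)=9 -> changes
  Option B: v=60, gcd(18,60)=6 -> preserves
  Option C: v=38, gcd(18,38)=2 -> changes
  Option D: v=29, gcd(18,29)=1 -> changes
  Option E: v=64, gcd(18,64)=2 -> changes

Answer: B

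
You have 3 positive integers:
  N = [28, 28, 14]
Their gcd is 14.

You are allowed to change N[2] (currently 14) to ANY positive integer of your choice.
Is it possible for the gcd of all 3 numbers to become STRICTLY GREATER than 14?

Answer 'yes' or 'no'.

Answer: yes

Derivation:
Current gcd = 14
gcd of all OTHER numbers (without N[2]=14): gcd([28, 28]) = 28
The new gcd after any change is gcd(28, new_value).
This can be at most 28.
Since 28 > old gcd 14, the gcd CAN increase (e.g., set N[2] = 28).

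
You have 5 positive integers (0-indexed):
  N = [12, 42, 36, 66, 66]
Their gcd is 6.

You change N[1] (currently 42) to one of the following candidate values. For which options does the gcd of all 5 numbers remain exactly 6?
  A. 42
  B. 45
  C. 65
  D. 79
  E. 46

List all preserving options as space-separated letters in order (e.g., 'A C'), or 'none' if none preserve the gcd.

Old gcd = 6; gcd of others (without N[1]) = 6
New gcd for candidate v: gcd(6, v). Preserves old gcd iff gcd(6, v) = 6.
  Option A: v=42, gcd(6,42)=6 -> preserves
  Option B: v=45, gcd(6,45)=3 -> changes
  Option C: v=65, gcd(6,65)=1 -> changes
  Option D: v=79, gcd(6,79)=1 -> changes
  Option E: v=46, gcd(6,46)=2 -> changes

Answer: A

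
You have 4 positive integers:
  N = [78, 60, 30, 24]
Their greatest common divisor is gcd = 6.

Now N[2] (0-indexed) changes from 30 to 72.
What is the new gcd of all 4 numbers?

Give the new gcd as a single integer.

Numbers: [78, 60, 30, 24], gcd = 6
Change: index 2, 30 -> 72
gcd of the OTHER numbers (without index 2): gcd([78, 60, 24]) = 6
New gcd = gcd(g_others, new_val) = gcd(6, 72) = 6

Answer: 6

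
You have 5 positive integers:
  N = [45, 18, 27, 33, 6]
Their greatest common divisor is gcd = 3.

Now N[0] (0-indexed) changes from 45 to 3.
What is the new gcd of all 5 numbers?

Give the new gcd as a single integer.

Numbers: [45, 18, 27, 33, 6], gcd = 3
Change: index 0, 45 -> 3
gcd of the OTHER numbers (without index 0): gcd([18, 27, 33, 6]) = 3
New gcd = gcd(g_others, new_val) = gcd(3, 3) = 3

Answer: 3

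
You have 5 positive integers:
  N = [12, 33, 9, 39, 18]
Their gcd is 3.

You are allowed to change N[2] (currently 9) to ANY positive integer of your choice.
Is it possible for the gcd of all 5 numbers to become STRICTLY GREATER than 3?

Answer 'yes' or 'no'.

Answer: no

Derivation:
Current gcd = 3
gcd of all OTHER numbers (without N[2]=9): gcd([12, 33, 39, 18]) = 3
The new gcd after any change is gcd(3, new_value).
This can be at most 3.
Since 3 = old gcd 3, the gcd can only stay the same or decrease.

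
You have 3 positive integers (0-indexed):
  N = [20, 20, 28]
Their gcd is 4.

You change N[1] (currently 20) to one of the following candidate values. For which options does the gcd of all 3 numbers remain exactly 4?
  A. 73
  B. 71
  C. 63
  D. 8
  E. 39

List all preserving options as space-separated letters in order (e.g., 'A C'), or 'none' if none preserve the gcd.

Answer: D

Derivation:
Old gcd = 4; gcd of others (without N[1]) = 4
New gcd for candidate v: gcd(4, v). Preserves old gcd iff gcd(4, v) = 4.
  Option A: v=73, gcd(4,73)=1 -> changes
  Option B: v=71, gcd(4,71)=1 -> changes
  Option C: v=63, gcd(4,63)=1 -> changes
  Option D: v=8, gcd(4,8)=4 -> preserves
  Option E: v=39, gcd(4,39)=1 -> changes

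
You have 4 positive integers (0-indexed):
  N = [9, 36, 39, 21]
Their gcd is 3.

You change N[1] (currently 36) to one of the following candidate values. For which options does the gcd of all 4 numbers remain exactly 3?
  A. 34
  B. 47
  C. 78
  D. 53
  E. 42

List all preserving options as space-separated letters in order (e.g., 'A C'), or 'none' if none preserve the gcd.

Old gcd = 3; gcd of others (without N[1]) = 3
New gcd for candidate v: gcd(3, v). Preserves old gcd iff gcd(3, v) = 3.
  Option A: v=34, gcd(3,34)=1 -> changes
  Option B: v=47, gcd(3,47)=1 -> changes
  Option C: v=78, gcd(3,78)=3 -> preserves
  Option D: v=53, gcd(3,53)=1 -> changes
  Option E: v=42, gcd(3,42)=3 -> preserves

Answer: C E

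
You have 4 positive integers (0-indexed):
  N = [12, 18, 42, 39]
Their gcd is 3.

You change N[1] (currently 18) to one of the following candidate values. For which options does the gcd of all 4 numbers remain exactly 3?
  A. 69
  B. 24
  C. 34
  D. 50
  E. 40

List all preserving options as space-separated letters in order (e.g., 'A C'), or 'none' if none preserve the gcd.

Old gcd = 3; gcd of others (without N[1]) = 3
New gcd for candidate v: gcd(3, v). Preserves old gcd iff gcd(3, v) = 3.
  Option A: v=69, gcd(3,69)=3 -> preserves
  Option B: v=24, gcd(3,24)=3 -> preserves
  Option C: v=34, gcd(3,34)=1 -> changes
  Option D: v=50, gcd(3,50)=1 -> changes
  Option E: v=40, gcd(3,40)=1 -> changes

Answer: A B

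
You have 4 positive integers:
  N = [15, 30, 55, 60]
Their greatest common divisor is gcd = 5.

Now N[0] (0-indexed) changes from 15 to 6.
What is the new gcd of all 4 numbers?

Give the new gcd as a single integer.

Numbers: [15, 30, 55, 60], gcd = 5
Change: index 0, 15 -> 6
gcd of the OTHER numbers (without index 0): gcd([30, 55, 60]) = 5
New gcd = gcd(g_others, new_val) = gcd(5, 6) = 1

Answer: 1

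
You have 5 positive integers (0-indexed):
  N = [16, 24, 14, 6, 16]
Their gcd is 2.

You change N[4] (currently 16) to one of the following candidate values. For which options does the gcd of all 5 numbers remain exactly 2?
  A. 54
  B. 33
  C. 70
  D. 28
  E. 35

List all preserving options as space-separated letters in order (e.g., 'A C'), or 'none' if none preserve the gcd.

Old gcd = 2; gcd of others (without N[4]) = 2
New gcd for candidate v: gcd(2, v). Preserves old gcd iff gcd(2, v) = 2.
  Option A: v=54, gcd(2,54)=2 -> preserves
  Option B: v=33, gcd(2,33)=1 -> changes
  Option C: v=70, gcd(2,70)=2 -> preserves
  Option D: v=28, gcd(2,28)=2 -> preserves
  Option E: v=35, gcd(2,35)=1 -> changes

Answer: A C D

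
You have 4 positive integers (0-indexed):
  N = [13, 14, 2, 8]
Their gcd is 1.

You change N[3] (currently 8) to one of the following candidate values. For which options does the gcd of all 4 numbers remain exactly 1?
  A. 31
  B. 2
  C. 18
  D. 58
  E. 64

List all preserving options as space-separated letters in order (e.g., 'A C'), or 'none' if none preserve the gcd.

Old gcd = 1; gcd of others (without N[3]) = 1
New gcd for candidate v: gcd(1, v). Preserves old gcd iff gcd(1, v) = 1.
  Option A: v=31, gcd(1,31)=1 -> preserves
  Option B: v=2, gcd(1,2)=1 -> preserves
  Option C: v=18, gcd(1,18)=1 -> preserves
  Option D: v=58, gcd(1,58)=1 -> preserves
  Option E: v=64, gcd(1,64)=1 -> preserves

Answer: A B C D E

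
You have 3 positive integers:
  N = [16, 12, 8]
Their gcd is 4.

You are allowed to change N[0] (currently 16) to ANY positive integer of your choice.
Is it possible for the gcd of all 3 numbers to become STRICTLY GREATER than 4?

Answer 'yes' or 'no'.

Current gcd = 4
gcd of all OTHER numbers (without N[0]=16): gcd([12, 8]) = 4
The new gcd after any change is gcd(4, new_value).
This can be at most 4.
Since 4 = old gcd 4, the gcd can only stay the same or decrease.

Answer: no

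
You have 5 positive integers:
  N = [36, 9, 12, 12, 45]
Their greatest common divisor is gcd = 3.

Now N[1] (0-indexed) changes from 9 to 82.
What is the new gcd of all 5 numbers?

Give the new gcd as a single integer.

Answer: 1

Derivation:
Numbers: [36, 9, 12, 12, 45], gcd = 3
Change: index 1, 9 -> 82
gcd of the OTHER numbers (without index 1): gcd([36, 12, 12, 45]) = 3
New gcd = gcd(g_others, new_val) = gcd(3, 82) = 1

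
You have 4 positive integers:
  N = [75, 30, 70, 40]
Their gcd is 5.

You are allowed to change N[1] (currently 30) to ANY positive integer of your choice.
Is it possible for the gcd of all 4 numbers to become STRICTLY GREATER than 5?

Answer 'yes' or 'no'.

Current gcd = 5
gcd of all OTHER numbers (without N[1]=30): gcd([75, 70, 40]) = 5
The new gcd after any change is gcd(5, new_value).
This can be at most 5.
Since 5 = old gcd 5, the gcd can only stay the same or decrease.

Answer: no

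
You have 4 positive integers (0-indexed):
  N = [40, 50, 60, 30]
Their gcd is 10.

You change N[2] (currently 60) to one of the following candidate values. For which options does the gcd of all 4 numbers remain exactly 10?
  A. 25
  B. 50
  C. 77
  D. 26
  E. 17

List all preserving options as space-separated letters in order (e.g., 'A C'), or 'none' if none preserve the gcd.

Old gcd = 10; gcd of others (without N[2]) = 10
New gcd for candidate v: gcd(10, v). Preserves old gcd iff gcd(10, v) = 10.
  Option A: v=25, gcd(10,25)=5 -> changes
  Option B: v=50, gcd(10,50)=10 -> preserves
  Option C: v=77, gcd(10,77)=1 -> changes
  Option D: v=26, gcd(10,26)=2 -> changes
  Option E: v=17, gcd(10,17)=1 -> changes

Answer: B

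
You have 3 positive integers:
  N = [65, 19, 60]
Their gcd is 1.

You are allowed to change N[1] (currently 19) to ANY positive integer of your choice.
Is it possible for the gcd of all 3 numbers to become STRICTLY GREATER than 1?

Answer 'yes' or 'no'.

Current gcd = 1
gcd of all OTHER numbers (without N[1]=19): gcd([65, 60]) = 5
The new gcd after any change is gcd(5, new_value).
This can be at most 5.
Since 5 > old gcd 1, the gcd CAN increase (e.g., set N[1] = 5).

Answer: yes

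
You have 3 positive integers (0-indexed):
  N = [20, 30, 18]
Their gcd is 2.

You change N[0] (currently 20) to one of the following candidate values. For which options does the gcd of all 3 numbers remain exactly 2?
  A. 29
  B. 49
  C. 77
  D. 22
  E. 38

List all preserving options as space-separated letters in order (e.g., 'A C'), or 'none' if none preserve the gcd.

Answer: D E

Derivation:
Old gcd = 2; gcd of others (without N[0]) = 6
New gcd for candidate v: gcd(6, v). Preserves old gcd iff gcd(6, v) = 2.
  Option A: v=29, gcd(6,29)=1 -> changes
  Option B: v=49, gcd(6,49)=1 -> changes
  Option C: v=77, gcd(6,77)=1 -> changes
  Option D: v=22, gcd(6,22)=2 -> preserves
  Option E: v=38, gcd(6,38)=2 -> preserves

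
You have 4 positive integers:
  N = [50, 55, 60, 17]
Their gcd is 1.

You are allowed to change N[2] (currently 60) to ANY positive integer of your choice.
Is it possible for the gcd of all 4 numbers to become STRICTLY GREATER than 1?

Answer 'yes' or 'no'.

Current gcd = 1
gcd of all OTHER numbers (without N[2]=60): gcd([50, 55, 17]) = 1
The new gcd after any change is gcd(1, new_value).
This can be at most 1.
Since 1 = old gcd 1, the gcd can only stay the same or decrease.

Answer: no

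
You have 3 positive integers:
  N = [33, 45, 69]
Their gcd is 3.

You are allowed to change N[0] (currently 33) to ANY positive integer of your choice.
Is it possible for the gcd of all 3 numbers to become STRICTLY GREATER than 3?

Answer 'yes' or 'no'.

Current gcd = 3
gcd of all OTHER numbers (without N[0]=33): gcd([45, 69]) = 3
The new gcd after any change is gcd(3, new_value).
This can be at most 3.
Since 3 = old gcd 3, the gcd can only stay the same or decrease.

Answer: no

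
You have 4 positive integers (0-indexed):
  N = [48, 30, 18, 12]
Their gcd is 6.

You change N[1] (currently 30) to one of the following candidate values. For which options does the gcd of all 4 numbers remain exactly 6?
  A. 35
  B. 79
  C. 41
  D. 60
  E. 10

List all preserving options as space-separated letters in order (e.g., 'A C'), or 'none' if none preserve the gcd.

Old gcd = 6; gcd of others (without N[1]) = 6
New gcd for candidate v: gcd(6, v). Preserves old gcd iff gcd(6, v) = 6.
  Option A: v=35, gcd(6,35)=1 -> changes
  Option B: v=79, gcd(6,79)=1 -> changes
  Option C: v=41, gcd(6,41)=1 -> changes
  Option D: v=60, gcd(6,60)=6 -> preserves
  Option E: v=10, gcd(6,10)=2 -> changes

Answer: D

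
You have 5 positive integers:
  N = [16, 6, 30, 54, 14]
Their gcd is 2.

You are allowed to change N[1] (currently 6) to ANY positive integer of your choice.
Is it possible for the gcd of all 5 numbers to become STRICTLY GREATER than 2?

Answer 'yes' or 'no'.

Answer: no

Derivation:
Current gcd = 2
gcd of all OTHER numbers (without N[1]=6): gcd([16, 30, 54, 14]) = 2
The new gcd after any change is gcd(2, new_value).
This can be at most 2.
Since 2 = old gcd 2, the gcd can only stay the same or decrease.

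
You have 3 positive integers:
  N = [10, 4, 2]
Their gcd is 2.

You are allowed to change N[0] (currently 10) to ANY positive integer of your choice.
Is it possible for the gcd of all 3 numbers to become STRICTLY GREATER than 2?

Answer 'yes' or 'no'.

Current gcd = 2
gcd of all OTHER numbers (without N[0]=10): gcd([4, 2]) = 2
The new gcd after any change is gcd(2, new_value).
This can be at most 2.
Since 2 = old gcd 2, the gcd can only stay the same or decrease.

Answer: no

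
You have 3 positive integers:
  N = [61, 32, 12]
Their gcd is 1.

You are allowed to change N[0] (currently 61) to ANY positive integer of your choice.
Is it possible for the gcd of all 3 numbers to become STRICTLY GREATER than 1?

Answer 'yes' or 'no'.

Answer: yes

Derivation:
Current gcd = 1
gcd of all OTHER numbers (without N[0]=61): gcd([32, 12]) = 4
The new gcd after any change is gcd(4, new_value).
This can be at most 4.
Since 4 > old gcd 1, the gcd CAN increase (e.g., set N[0] = 4).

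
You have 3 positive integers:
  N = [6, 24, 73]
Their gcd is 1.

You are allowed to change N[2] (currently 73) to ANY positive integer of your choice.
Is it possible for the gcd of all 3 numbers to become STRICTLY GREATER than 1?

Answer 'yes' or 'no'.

Answer: yes

Derivation:
Current gcd = 1
gcd of all OTHER numbers (without N[2]=73): gcd([6, 24]) = 6
The new gcd after any change is gcd(6, new_value).
This can be at most 6.
Since 6 > old gcd 1, the gcd CAN increase (e.g., set N[2] = 6).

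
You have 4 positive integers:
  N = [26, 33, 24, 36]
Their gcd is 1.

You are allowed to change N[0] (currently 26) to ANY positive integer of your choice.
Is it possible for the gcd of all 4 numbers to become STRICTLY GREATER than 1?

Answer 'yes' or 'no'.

Answer: yes

Derivation:
Current gcd = 1
gcd of all OTHER numbers (without N[0]=26): gcd([33, 24, 36]) = 3
The new gcd after any change is gcd(3, new_value).
This can be at most 3.
Since 3 > old gcd 1, the gcd CAN increase (e.g., set N[0] = 3).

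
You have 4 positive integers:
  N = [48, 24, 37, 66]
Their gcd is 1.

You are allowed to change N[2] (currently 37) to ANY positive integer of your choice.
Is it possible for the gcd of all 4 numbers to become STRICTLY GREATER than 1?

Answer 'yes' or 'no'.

Current gcd = 1
gcd of all OTHER numbers (without N[2]=37): gcd([48, 24, 66]) = 6
The new gcd after any change is gcd(6, new_value).
This can be at most 6.
Since 6 > old gcd 1, the gcd CAN increase (e.g., set N[2] = 6).

Answer: yes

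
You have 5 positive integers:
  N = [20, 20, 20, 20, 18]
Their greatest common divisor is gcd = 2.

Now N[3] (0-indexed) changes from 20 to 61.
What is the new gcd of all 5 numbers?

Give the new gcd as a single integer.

Answer: 1

Derivation:
Numbers: [20, 20, 20, 20, 18], gcd = 2
Change: index 3, 20 -> 61
gcd of the OTHER numbers (without index 3): gcd([20, 20, 20, 18]) = 2
New gcd = gcd(g_others, new_val) = gcd(2, 61) = 1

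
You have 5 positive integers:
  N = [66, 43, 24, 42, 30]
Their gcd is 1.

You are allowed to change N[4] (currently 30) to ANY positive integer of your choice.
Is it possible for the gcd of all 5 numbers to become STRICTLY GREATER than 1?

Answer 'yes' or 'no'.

Current gcd = 1
gcd of all OTHER numbers (without N[4]=30): gcd([66, 43, 24, 42]) = 1
The new gcd after any change is gcd(1, new_value).
This can be at most 1.
Since 1 = old gcd 1, the gcd can only stay the same or decrease.

Answer: no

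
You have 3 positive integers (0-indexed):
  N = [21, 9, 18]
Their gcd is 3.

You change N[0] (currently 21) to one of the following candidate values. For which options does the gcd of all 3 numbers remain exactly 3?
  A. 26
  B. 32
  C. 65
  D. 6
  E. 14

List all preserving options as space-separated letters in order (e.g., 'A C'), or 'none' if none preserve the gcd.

Old gcd = 3; gcd of others (without N[0]) = 9
New gcd for candidate v: gcd(9, v). Preserves old gcd iff gcd(9, v) = 3.
  Option A: v=26, gcd(9,26)=1 -> changes
  Option B: v=32, gcd(9,32)=1 -> changes
  Option C: v=65, gcd(9,65)=1 -> changes
  Option D: v=6, gcd(9,6)=3 -> preserves
  Option E: v=14, gcd(9,14)=1 -> changes

Answer: D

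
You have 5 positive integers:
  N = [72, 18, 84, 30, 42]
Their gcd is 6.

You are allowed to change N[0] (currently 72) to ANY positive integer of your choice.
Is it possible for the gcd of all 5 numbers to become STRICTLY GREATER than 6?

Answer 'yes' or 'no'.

Answer: no

Derivation:
Current gcd = 6
gcd of all OTHER numbers (without N[0]=72): gcd([18, 84, 30, 42]) = 6
The new gcd after any change is gcd(6, new_value).
This can be at most 6.
Since 6 = old gcd 6, the gcd can only stay the same or decrease.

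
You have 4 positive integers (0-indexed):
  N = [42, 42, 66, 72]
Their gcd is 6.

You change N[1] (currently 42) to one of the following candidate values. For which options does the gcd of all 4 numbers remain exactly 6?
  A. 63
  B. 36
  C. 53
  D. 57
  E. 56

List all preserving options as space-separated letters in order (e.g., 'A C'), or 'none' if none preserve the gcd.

Answer: B

Derivation:
Old gcd = 6; gcd of others (without N[1]) = 6
New gcd for candidate v: gcd(6, v). Preserves old gcd iff gcd(6, v) = 6.
  Option A: v=63, gcd(6,63)=3 -> changes
  Option B: v=36, gcd(6,36)=6 -> preserves
  Option C: v=53, gcd(6,53)=1 -> changes
  Option D: v=57, gcd(6,57)=3 -> changes
  Option E: v=56, gcd(6,56)=2 -> changes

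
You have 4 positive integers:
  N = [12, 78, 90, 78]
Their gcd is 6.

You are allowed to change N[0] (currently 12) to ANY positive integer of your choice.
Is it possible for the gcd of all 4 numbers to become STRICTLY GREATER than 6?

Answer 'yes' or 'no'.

Answer: no

Derivation:
Current gcd = 6
gcd of all OTHER numbers (without N[0]=12): gcd([78, 90, 78]) = 6
The new gcd after any change is gcd(6, new_value).
This can be at most 6.
Since 6 = old gcd 6, the gcd can only stay the same or decrease.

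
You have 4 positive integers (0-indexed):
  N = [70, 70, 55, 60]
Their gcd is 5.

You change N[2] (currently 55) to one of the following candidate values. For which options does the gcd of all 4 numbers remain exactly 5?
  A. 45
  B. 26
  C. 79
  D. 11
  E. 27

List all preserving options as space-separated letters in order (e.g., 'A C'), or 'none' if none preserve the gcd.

Answer: A

Derivation:
Old gcd = 5; gcd of others (without N[2]) = 10
New gcd for candidate v: gcd(10, v). Preserves old gcd iff gcd(10, v) = 5.
  Option A: v=45, gcd(10,45)=5 -> preserves
  Option B: v=26, gcd(10,26)=2 -> changes
  Option C: v=79, gcd(10,79)=1 -> changes
  Option D: v=11, gcd(10,11)=1 -> changes
  Option E: v=27, gcd(10,27)=1 -> changes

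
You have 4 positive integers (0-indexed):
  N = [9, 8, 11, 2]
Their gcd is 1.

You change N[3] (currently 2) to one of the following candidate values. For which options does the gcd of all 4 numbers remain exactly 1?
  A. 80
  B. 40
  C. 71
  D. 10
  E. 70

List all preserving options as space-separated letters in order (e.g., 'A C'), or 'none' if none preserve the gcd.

Old gcd = 1; gcd of others (without N[3]) = 1
New gcd for candidate v: gcd(1, v). Preserves old gcd iff gcd(1, v) = 1.
  Option A: v=80, gcd(1,80)=1 -> preserves
  Option B: v=40, gcd(1,40)=1 -> preserves
  Option C: v=71, gcd(1,71)=1 -> preserves
  Option D: v=10, gcd(1,10)=1 -> preserves
  Option E: v=70, gcd(1,70)=1 -> preserves

Answer: A B C D E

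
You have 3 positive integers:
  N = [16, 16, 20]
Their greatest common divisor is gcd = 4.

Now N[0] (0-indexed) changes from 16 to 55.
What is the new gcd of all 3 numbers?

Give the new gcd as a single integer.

Numbers: [16, 16, 20], gcd = 4
Change: index 0, 16 -> 55
gcd of the OTHER numbers (without index 0): gcd([16, 20]) = 4
New gcd = gcd(g_others, new_val) = gcd(4, 55) = 1

Answer: 1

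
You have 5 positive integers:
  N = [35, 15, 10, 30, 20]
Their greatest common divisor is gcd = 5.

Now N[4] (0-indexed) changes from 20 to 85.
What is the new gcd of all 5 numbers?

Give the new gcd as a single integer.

Answer: 5

Derivation:
Numbers: [35, 15, 10, 30, 20], gcd = 5
Change: index 4, 20 -> 85
gcd of the OTHER numbers (without index 4): gcd([35, 15, 10, 30]) = 5
New gcd = gcd(g_others, new_val) = gcd(5, 85) = 5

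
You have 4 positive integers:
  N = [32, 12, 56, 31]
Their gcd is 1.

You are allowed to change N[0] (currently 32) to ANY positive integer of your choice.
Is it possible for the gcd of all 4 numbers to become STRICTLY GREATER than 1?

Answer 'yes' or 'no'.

Current gcd = 1
gcd of all OTHER numbers (without N[0]=32): gcd([12, 56, 31]) = 1
The new gcd after any change is gcd(1, new_value).
This can be at most 1.
Since 1 = old gcd 1, the gcd can only stay the same or decrease.

Answer: no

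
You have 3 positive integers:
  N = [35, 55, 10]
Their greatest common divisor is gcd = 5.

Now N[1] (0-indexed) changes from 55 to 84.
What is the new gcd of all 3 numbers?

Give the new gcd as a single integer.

Numbers: [35, 55, 10], gcd = 5
Change: index 1, 55 -> 84
gcd of the OTHER numbers (without index 1): gcd([35, 10]) = 5
New gcd = gcd(g_others, new_val) = gcd(5, 84) = 1

Answer: 1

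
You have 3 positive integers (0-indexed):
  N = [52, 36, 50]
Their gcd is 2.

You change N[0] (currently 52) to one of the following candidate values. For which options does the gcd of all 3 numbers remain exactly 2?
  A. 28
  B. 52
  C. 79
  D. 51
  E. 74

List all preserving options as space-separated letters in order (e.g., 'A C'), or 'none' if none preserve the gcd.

Old gcd = 2; gcd of others (without N[0]) = 2
New gcd for candidate v: gcd(2, v). Preserves old gcd iff gcd(2, v) = 2.
  Option A: v=28, gcd(2,28)=2 -> preserves
  Option B: v=52, gcd(2,52)=2 -> preserves
  Option C: v=79, gcd(2,79)=1 -> changes
  Option D: v=51, gcd(2,51)=1 -> changes
  Option E: v=74, gcd(2,74)=2 -> preserves

Answer: A B E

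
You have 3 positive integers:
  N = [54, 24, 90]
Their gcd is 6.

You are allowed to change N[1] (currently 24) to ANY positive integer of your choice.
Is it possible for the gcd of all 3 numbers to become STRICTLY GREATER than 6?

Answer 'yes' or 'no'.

Answer: yes

Derivation:
Current gcd = 6
gcd of all OTHER numbers (without N[1]=24): gcd([54, 90]) = 18
The new gcd after any change is gcd(18, new_value).
This can be at most 18.
Since 18 > old gcd 6, the gcd CAN increase (e.g., set N[1] = 18).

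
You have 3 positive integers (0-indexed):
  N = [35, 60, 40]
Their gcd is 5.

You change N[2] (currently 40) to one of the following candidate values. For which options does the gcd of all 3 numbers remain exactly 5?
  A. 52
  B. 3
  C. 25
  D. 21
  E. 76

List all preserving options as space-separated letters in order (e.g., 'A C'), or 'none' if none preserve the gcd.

Answer: C

Derivation:
Old gcd = 5; gcd of others (without N[2]) = 5
New gcd for candidate v: gcd(5, v). Preserves old gcd iff gcd(5, v) = 5.
  Option A: v=52, gcd(5,52)=1 -> changes
  Option B: v=3, gcd(5,3)=1 -> changes
  Option C: v=25, gcd(5,25)=5 -> preserves
  Option D: v=21, gcd(5,21)=1 -> changes
  Option E: v=76, gcd(5,76)=1 -> changes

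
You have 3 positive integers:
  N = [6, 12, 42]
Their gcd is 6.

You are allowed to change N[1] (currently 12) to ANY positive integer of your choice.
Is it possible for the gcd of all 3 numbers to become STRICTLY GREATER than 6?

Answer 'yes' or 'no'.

Current gcd = 6
gcd of all OTHER numbers (without N[1]=12): gcd([6, 42]) = 6
The new gcd after any change is gcd(6, new_value).
This can be at most 6.
Since 6 = old gcd 6, the gcd can only stay the same or decrease.

Answer: no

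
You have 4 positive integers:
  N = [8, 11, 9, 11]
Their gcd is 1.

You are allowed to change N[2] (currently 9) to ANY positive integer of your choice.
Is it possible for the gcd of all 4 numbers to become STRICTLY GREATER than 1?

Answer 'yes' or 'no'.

Answer: no

Derivation:
Current gcd = 1
gcd of all OTHER numbers (without N[2]=9): gcd([8, 11, 11]) = 1
The new gcd after any change is gcd(1, new_value).
This can be at most 1.
Since 1 = old gcd 1, the gcd can only stay the same or decrease.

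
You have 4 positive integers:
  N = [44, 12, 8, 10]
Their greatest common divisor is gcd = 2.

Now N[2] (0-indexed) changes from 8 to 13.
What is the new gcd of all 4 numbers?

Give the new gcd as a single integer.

Answer: 1

Derivation:
Numbers: [44, 12, 8, 10], gcd = 2
Change: index 2, 8 -> 13
gcd of the OTHER numbers (without index 2): gcd([44, 12, 10]) = 2
New gcd = gcd(g_others, new_val) = gcd(2, 13) = 1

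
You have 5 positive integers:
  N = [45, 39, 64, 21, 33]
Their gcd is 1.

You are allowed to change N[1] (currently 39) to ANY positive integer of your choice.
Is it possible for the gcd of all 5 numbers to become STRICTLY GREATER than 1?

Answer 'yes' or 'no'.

Current gcd = 1
gcd of all OTHER numbers (without N[1]=39): gcd([45, 64, 21, 33]) = 1
The new gcd after any change is gcd(1, new_value).
This can be at most 1.
Since 1 = old gcd 1, the gcd can only stay the same or decrease.

Answer: no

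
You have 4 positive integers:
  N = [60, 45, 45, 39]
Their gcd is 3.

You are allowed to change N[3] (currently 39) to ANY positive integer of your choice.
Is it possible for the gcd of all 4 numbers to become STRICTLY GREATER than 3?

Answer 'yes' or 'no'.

Current gcd = 3
gcd of all OTHER numbers (without N[3]=39): gcd([60, 45, 45]) = 15
The new gcd after any change is gcd(15, new_value).
This can be at most 15.
Since 15 > old gcd 3, the gcd CAN increase (e.g., set N[3] = 15).

Answer: yes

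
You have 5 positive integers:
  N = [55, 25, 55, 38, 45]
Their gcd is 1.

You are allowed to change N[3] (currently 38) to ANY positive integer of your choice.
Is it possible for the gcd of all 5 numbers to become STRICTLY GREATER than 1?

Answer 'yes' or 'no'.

Current gcd = 1
gcd of all OTHER numbers (without N[3]=38): gcd([55, 25, 55, 45]) = 5
The new gcd after any change is gcd(5, new_value).
This can be at most 5.
Since 5 > old gcd 1, the gcd CAN increase (e.g., set N[3] = 5).

Answer: yes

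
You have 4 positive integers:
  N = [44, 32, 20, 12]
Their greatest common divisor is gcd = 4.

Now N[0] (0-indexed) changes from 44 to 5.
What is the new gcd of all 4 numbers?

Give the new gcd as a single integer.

Numbers: [44, 32, 20, 12], gcd = 4
Change: index 0, 44 -> 5
gcd of the OTHER numbers (without index 0): gcd([32, 20, 12]) = 4
New gcd = gcd(g_others, new_val) = gcd(4, 5) = 1

Answer: 1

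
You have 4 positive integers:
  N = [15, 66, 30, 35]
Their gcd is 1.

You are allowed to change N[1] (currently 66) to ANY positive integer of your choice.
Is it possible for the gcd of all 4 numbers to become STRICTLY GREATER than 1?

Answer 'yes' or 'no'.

Current gcd = 1
gcd of all OTHER numbers (without N[1]=66): gcd([15, 30, 35]) = 5
The new gcd after any change is gcd(5, new_value).
This can be at most 5.
Since 5 > old gcd 1, the gcd CAN increase (e.g., set N[1] = 5).

Answer: yes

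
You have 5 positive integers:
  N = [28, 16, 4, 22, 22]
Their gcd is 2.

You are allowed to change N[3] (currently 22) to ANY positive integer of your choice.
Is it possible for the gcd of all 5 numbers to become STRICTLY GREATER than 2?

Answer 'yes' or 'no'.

Answer: no

Derivation:
Current gcd = 2
gcd of all OTHER numbers (without N[3]=22): gcd([28, 16, 4, 22]) = 2
The new gcd after any change is gcd(2, new_value).
This can be at most 2.
Since 2 = old gcd 2, the gcd can only stay the same or decrease.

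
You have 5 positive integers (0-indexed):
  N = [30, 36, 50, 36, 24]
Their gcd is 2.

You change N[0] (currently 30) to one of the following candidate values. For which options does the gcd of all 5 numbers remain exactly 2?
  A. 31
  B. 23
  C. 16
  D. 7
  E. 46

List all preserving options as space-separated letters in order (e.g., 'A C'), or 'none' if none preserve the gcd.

Old gcd = 2; gcd of others (without N[0]) = 2
New gcd for candidate v: gcd(2, v). Preserves old gcd iff gcd(2, v) = 2.
  Option A: v=31, gcd(2,31)=1 -> changes
  Option B: v=23, gcd(2,23)=1 -> changes
  Option C: v=16, gcd(2,16)=2 -> preserves
  Option D: v=7, gcd(2,7)=1 -> changes
  Option E: v=46, gcd(2,46)=2 -> preserves

Answer: C E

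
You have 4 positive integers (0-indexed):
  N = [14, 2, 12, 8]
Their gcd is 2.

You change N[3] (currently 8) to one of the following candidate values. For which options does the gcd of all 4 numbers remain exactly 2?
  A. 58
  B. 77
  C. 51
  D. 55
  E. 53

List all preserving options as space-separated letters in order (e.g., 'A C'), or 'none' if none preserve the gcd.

Answer: A

Derivation:
Old gcd = 2; gcd of others (without N[3]) = 2
New gcd for candidate v: gcd(2, v). Preserves old gcd iff gcd(2, v) = 2.
  Option A: v=58, gcd(2,58)=2 -> preserves
  Option B: v=77, gcd(2,77)=1 -> changes
  Option C: v=51, gcd(2,51)=1 -> changes
  Option D: v=55, gcd(2,55)=1 -> changes
  Option E: v=53, gcd(2,53)=1 -> changes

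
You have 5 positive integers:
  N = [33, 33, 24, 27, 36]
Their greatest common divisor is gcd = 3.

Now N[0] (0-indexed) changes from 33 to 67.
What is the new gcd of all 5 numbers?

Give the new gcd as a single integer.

Numbers: [33, 33, 24, 27, 36], gcd = 3
Change: index 0, 33 -> 67
gcd of the OTHER numbers (without index 0): gcd([33, 24, 27, 36]) = 3
New gcd = gcd(g_others, new_val) = gcd(3, 67) = 1

Answer: 1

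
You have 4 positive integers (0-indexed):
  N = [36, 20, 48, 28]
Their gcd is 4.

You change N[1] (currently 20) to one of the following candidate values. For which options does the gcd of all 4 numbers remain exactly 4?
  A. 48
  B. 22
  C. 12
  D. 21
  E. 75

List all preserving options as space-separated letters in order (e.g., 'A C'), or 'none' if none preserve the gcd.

Old gcd = 4; gcd of others (without N[1]) = 4
New gcd for candidate v: gcd(4, v). Preserves old gcd iff gcd(4, v) = 4.
  Option A: v=48, gcd(4,48)=4 -> preserves
  Option B: v=22, gcd(4,22)=2 -> changes
  Option C: v=12, gcd(4,12)=4 -> preserves
  Option D: v=21, gcd(4,21)=1 -> changes
  Option E: v=75, gcd(4,75)=1 -> changes

Answer: A C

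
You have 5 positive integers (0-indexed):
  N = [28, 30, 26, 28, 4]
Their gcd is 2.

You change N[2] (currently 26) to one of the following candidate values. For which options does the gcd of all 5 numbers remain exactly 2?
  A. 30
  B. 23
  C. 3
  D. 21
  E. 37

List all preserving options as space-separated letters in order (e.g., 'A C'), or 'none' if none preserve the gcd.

Old gcd = 2; gcd of others (without N[2]) = 2
New gcd for candidate v: gcd(2, v). Preserves old gcd iff gcd(2, v) = 2.
  Option A: v=30, gcd(2,30)=2 -> preserves
  Option B: v=23, gcd(2,23)=1 -> changes
  Option C: v=3, gcd(2,3)=1 -> changes
  Option D: v=21, gcd(2,21)=1 -> changes
  Option E: v=37, gcd(2,37)=1 -> changes

Answer: A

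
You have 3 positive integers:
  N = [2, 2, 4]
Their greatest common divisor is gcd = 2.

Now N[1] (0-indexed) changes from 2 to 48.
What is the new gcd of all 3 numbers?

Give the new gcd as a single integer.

Numbers: [2, 2, 4], gcd = 2
Change: index 1, 2 -> 48
gcd of the OTHER numbers (without index 1): gcd([2, 4]) = 2
New gcd = gcd(g_others, new_val) = gcd(2, 48) = 2

Answer: 2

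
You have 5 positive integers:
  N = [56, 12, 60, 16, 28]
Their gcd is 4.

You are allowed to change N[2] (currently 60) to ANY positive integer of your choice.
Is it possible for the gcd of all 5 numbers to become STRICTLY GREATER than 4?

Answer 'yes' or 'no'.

Current gcd = 4
gcd of all OTHER numbers (without N[2]=60): gcd([56, 12, 16, 28]) = 4
The new gcd after any change is gcd(4, new_value).
This can be at most 4.
Since 4 = old gcd 4, the gcd can only stay the same or decrease.

Answer: no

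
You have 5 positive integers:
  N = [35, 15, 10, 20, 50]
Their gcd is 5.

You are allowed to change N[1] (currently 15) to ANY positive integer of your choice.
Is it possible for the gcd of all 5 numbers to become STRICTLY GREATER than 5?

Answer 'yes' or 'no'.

Answer: no

Derivation:
Current gcd = 5
gcd of all OTHER numbers (without N[1]=15): gcd([35, 10, 20, 50]) = 5
The new gcd after any change is gcd(5, new_value).
This can be at most 5.
Since 5 = old gcd 5, the gcd can only stay the same or decrease.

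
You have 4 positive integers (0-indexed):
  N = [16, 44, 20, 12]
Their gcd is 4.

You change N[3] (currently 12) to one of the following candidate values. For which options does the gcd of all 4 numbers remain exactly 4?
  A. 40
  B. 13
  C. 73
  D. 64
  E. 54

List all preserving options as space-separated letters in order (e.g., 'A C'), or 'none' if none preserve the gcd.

Old gcd = 4; gcd of others (without N[3]) = 4
New gcd for candidate v: gcd(4, v). Preserves old gcd iff gcd(4, v) = 4.
  Option A: v=40, gcd(4,40)=4 -> preserves
  Option B: v=13, gcd(4,13)=1 -> changes
  Option C: v=73, gcd(4,73)=1 -> changes
  Option D: v=64, gcd(4,64)=4 -> preserves
  Option E: v=54, gcd(4,54)=2 -> changes

Answer: A D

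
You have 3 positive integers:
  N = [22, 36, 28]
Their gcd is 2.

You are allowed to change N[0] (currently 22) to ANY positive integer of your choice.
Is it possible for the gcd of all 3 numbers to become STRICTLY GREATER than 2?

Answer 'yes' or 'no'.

Current gcd = 2
gcd of all OTHER numbers (without N[0]=22): gcd([36, 28]) = 4
The new gcd after any change is gcd(4, new_value).
This can be at most 4.
Since 4 > old gcd 2, the gcd CAN increase (e.g., set N[0] = 4).

Answer: yes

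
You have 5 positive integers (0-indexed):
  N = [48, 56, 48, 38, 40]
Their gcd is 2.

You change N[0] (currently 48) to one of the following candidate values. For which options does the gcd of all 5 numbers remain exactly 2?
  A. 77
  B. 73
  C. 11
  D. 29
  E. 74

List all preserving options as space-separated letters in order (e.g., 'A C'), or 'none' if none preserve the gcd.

Old gcd = 2; gcd of others (without N[0]) = 2
New gcd for candidate v: gcd(2, v). Preserves old gcd iff gcd(2, v) = 2.
  Option A: v=77, gcd(2,77)=1 -> changes
  Option B: v=73, gcd(2,73)=1 -> changes
  Option C: v=11, gcd(2,11)=1 -> changes
  Option D: v=29, gcd(2,29)=1 -> changes
  Option E: v=74, gcd(2,74)=2 -> preserves

Answer: E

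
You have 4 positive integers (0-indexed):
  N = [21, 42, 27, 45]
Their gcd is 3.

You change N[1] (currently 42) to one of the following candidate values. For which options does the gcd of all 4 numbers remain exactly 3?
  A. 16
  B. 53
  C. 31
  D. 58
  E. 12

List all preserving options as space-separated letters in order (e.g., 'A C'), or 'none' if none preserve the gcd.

Old gcd = 3; gcd of others (without N[1]) = 3
New gcd for candidate v: gcd(3, v). Preserves old gcd iff gcd(3, v) = 3.
  Option A: v=16, gcd(3,16)=1 -> changes
  Option B: v=53, gcd(3,53)=1 -> changes
  Option C: v=31, gcd(3,31)=1 -> changes
  Option D: v=58, gcd(3,58)=1 -> changes
  Option E: v=12, gcd(3,12)=3 -> preserves

Answer: E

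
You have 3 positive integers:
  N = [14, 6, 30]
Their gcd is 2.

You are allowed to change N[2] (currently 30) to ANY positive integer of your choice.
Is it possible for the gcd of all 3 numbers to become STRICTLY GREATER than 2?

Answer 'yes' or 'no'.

Current gcd = 2
gcd of all OTHER numbers (without N[2]=30): gcd([14, 6]) = 2
The new gcd after any change is gcd(2, new_value).
This can be at most 2.
Since 2 = old gcd 2, the gcd can only stay the same or decrease.

Answer: no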